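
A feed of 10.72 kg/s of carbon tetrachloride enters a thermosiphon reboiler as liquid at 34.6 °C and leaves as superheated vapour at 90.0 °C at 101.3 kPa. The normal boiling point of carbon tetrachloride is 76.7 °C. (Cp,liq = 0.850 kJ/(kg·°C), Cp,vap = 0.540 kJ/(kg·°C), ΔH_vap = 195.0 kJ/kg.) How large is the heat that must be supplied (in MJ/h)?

liquid 34.6→76.7 °C: 35.785 kJ/kg
vaporisation at 76.7 °C: 195 kJ/kg
vapour 76.7→90.0 °C: 7.182 kJ/kg
Δh = 35.785 + 195 + 7.182 = 237.97 kJ/kg
Q = ṁ·Δh = 10.72 kg/s × 237.97 kJ/kg = 2551 kJ/s
|Q| = 2551 kW = 9183.6 MJ/h

Q = 9180 MJ/h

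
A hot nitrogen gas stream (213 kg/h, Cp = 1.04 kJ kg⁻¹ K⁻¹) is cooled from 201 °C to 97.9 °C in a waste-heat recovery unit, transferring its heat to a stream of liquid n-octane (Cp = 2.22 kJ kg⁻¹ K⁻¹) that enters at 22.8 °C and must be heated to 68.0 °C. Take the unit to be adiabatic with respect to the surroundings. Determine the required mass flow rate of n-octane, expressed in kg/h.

ṁ_c = 228 kg/h

Heat released by hot stream: Q = 213 × 1.04 × (201 − 97.9) = 22839 kJ/h
Energy balance on cold side (adiabatic exchanger): Q = ṁ_c·Cp_c·(T_c,out − T_c,in)
ṁ_c = 22839 / [2.22 × (68.0 − 22.8)] = 227.6 kg/h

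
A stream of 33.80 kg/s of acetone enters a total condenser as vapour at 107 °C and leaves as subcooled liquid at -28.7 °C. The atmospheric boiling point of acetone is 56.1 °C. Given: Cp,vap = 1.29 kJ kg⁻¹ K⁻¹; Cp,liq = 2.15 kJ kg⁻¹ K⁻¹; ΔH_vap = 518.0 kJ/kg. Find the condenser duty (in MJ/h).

Q_c = 93200 MJ/h

vapour 107→56.1 °C: -65.661 kJ/kg
condensation at 56.1 °C: -518 kJ/kg
liquid 56.1→-28.7 °C: -182.32 kJ/kg
Δh = -65.661 + -518 + -182.32 = -765.98 kJ/kg
Q = ṁ·Δh = 33.80 kg/s × -765.98 kJ/kg = -25890 kJ/s
|Q| = 25890 kW = 93205 MJ/h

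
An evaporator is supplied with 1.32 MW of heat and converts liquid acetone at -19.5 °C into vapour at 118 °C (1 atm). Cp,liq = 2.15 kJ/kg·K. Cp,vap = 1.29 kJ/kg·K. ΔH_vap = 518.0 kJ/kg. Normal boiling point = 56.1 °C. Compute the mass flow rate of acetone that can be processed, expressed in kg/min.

ṁ = 104 kg/min

Δh = 2.15×(56.1−-19.5) + 518.0 + 1.29×(118−56.1) = 760.39 kJ/kg
Q = 1.32 MW = 1320 kJ/s = 79200 kJ/min
ṁ = Q/Δh = 79200 / 760.39 = 104.16 kg/min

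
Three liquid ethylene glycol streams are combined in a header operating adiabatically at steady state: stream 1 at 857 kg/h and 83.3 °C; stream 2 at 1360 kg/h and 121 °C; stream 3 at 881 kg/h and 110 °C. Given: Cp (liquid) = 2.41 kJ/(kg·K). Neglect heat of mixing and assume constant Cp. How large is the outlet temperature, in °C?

T_out = 107 °C

Adiabatic, steady state ⇒ Σ ṁᵢCp,ᵢ(T_out − Tᵢ) = 0
Σ ṁᵢCp,ᵢTᵢ = 857×2.41×83.3 + 1360×2.41×121 + 881×2.41×110 = 802190
Σ ṁᵢCp,ᵢ = 857×2.41 + 1360×2.41 + 881×2.41 = 7466.2
T_out = 802190 / 7466.2 = 107.44 °C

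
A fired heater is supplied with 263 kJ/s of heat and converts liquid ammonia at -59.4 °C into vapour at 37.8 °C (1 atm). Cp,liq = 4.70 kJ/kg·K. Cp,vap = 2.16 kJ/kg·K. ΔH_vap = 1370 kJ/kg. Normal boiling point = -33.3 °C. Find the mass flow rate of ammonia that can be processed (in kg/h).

Δh = 4.70×(-33.3−-59.4) + 1370 + 2.16×(37.8−-33.3) = 1646.2 kJ/kg
Q = 263 kJ/s = 263 kJ/s = 946800 kJ/h
ṁ = Q/Δh = 946800 / 1646.2 = 575.13 kg/h

ṁ = 575 kg/h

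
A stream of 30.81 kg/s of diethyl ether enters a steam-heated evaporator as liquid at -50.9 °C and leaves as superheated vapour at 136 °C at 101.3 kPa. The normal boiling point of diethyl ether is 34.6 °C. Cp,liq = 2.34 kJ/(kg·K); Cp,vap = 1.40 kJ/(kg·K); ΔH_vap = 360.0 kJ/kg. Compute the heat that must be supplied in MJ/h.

Q = 77900 MJ/h

liquid -50.9→34.6 °C: 200.07 kJ/kg
vaporisation at 34.6 °C: 360 kJ/kg
vapour 34.6→136 °C: 141.96 kJ/kg
Δh = 200.07 + 360 + 141.96 = 702.03 kJ/kg
Q = ṁ·Δh = 30.81 kg/s × 702.03 kJ/kg = 21630 kJ/s
|Q| = 21630 kW = 77866 MJ/h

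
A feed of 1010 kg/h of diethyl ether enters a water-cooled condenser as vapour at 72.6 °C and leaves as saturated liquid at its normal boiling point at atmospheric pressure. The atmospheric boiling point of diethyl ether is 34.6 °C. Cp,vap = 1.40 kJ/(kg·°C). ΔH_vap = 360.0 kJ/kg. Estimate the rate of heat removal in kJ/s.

vapour 72.6→34.6 °C: -53.2 kJ/kg
condensation at 34.6 °C: -360 kJ/kg
Δh = -53.2 + -360 = -413.2 kJ/kg
Q = ṁ·Δh = 1010 kg/h × -413.2 kJ/kg = -417330 kJ/h
|Q| = 115.93 kW

Q_c = 116 kJ/s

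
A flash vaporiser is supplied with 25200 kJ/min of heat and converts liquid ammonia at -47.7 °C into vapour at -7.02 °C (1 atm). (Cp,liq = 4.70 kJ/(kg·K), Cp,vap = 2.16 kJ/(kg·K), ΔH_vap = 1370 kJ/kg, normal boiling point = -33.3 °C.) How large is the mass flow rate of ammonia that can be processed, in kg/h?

ṁ = 1010 kg/h

Δh = 4.70×(-33.3−-47.7) + 1370 + 2.16×(-7.02−-33.3) = 1494.4 kJ/kg
Q = 25200 kJ/min = 420 kJ/s = 1.512e+06 kJ/h
ṁ = Q/Δh = 1.512e+06 / 1494.4 = 1011.7 kg/h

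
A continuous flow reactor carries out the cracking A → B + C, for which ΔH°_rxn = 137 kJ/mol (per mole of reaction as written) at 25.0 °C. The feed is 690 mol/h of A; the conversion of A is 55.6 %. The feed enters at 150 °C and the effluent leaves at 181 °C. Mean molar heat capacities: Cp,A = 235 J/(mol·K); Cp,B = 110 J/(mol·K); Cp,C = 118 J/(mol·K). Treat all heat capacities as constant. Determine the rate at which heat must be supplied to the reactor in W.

Q_in = 15900 W

Extent of reaction ξ = 0.556 × 690 = 383.64 mol/h
Reaction term: ξ·ΔH°_rxn = 383.64 × 137 = 52559 kJ/h
Sensible, feed 150→25 °C: -20269 kJ/h
Outlet flows (mol/h): A 306.36, B 383.64, C 383.64
Sensible, products 25→181 °C: 24876 kJ/h
Q = ΔH = 57166 kJ/h = 15.88 kW
Heat supplied = 15880 W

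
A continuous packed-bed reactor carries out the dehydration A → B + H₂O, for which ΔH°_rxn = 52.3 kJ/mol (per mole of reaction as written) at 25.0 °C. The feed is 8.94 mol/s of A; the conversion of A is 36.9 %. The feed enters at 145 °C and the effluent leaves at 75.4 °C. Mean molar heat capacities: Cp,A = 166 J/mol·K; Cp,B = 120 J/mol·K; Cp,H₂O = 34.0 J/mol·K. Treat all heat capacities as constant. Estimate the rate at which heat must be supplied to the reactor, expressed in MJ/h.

Extent of reaction ξ = 0.369 × 8.94 = 3.2989 mol/s
Reaction term: ξ·ΔH°_rxn = 3.2989 × 52.3 = 172.53 kJ/s
Sensible, feed 145→25 °C: -178.08 kJ/s
Outlet flows (mol/s): A 5.6411, B 3.2989, H₂O 3.2989
Sensible, products 25→75.4 °C: 72.8 kJ/s
Q = ΔH = 67.246 kJ/s = 67.246 kW
Heat supplied = 242.09 MJ/h

Q_in = 242 MJ/h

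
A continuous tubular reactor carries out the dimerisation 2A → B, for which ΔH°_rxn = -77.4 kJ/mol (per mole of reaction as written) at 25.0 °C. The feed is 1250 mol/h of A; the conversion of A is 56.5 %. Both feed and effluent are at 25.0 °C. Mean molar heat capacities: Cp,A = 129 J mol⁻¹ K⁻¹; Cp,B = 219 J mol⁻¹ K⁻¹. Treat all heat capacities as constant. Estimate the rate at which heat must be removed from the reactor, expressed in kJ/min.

Extent of reaction ξ = 0.565 × 1250 / 2 = 353.12 mol/h
Reaction term: ξ·ΔH°_rxn = 353.12 × -77.4 = -27332 kJ/h
Q = ΔH = -27332 kJ/h = -7.5922 kW
Heat removed = 455.53 kJ/min

Q_out = 456 kJ/min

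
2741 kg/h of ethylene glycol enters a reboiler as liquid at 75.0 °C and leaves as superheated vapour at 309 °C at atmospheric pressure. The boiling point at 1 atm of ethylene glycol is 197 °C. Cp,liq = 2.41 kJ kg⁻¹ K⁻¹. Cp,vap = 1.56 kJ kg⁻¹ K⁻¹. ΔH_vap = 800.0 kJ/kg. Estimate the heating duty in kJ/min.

liquid 75.0→197 °C: 294.02 kJ/kg
vaporisation at 197 °C: 800 kJ/kg
vapour 197→309 °C: 174.72 kJ/kg
Δh = 294.02 + 800 + 174.72 = 1268.7 kJ/kg
Q = ṁ·Δh = 2741 kg/h × 1268.7 kJ/kg = 3.4776e+06 kJ/h
|Q| = 966 kW = 57960 kJ/min

Q = 58000 kJ/min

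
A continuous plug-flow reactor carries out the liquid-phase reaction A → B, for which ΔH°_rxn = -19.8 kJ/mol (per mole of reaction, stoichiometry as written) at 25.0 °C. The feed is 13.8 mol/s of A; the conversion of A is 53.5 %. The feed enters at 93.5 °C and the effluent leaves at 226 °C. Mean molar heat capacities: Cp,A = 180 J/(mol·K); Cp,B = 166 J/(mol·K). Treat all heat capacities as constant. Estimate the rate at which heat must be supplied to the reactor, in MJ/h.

Q_in = 584 MJ/h

Extent of reaction ξ = 0.535 × 13.8 = 7.383 mol/s
Reaction term: ξ·ΔH°_rxn = 7.383 × -19.8 = -146.18 kJ/s
Sensible, feed 93.5→25 °C: -170.15 kJ/s
Outlet flows (mol/s): A 6.417, B 7.383
Sensible, products 25→226 °C: 478.51 kJ/s
Q = ΔH = 162.17 kJ/s = 162.17 kW
Heat supplied = 583.82 MJ/h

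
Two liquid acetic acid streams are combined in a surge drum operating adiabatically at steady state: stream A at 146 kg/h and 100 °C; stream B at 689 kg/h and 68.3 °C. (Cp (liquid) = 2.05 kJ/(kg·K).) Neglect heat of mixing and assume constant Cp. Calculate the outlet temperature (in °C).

Adiabatic, steady state ⇒ Σ ṁᵢCp,ᵢ(T_out − Tᵢ) = 0
Σ ṁᵢCp,ᵢTᵢ = 146×2.05×100 + 689×2.05×68.3 = 126400
Σ ṁᵢCp,ᵢ = 146×2.05 + 689×2.05 = 1711.7
T_out = 126400 / 1711.7 = 73.843 °C

T_out = 73.8 °C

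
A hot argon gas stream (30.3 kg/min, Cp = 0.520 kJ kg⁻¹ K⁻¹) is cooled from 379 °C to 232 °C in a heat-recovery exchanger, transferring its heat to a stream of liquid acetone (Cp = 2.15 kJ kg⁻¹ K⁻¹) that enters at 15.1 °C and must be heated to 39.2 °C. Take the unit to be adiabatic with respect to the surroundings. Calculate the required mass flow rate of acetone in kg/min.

Heat released by hot stream: Q = 30.3 × 0.520 × (379 − 232) = 2316.1 kJ/min
Energy balance on cold side (adiabatic exchanger): Q = ṁ_c·Cp_c·(T_c,out − T_c,in)
ṁ_c = 2316.1 / [2.15 × (39.2 − 15.1)] = 44.7 kg/min

ṁ_c = 44.7 kg/min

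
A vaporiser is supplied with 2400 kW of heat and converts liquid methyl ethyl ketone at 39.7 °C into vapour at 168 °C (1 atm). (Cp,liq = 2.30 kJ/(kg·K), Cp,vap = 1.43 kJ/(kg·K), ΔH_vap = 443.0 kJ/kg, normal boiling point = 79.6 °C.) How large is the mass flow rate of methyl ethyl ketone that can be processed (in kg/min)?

Δh = 2.30×(79.6−39.7) + 443.0 + 1.43×(168−79.6) = 661.18 kJ/kg
Q = 2400 kW = 2400 kJ/s = 144000 kJ/min
ṁ = Q/Δh = 144000 / 661.18 = 217.79 kg/min

ṁ = 218 kg/min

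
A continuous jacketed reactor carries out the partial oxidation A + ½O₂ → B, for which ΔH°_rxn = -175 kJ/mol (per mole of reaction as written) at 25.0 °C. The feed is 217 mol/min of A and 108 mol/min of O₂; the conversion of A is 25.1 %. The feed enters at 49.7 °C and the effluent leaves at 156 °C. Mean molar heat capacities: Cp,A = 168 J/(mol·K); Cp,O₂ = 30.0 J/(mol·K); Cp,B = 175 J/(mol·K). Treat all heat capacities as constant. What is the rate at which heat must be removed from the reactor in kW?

Q_out = 89.5 kW

Extent of reaction ξ = 0.251 × 217 = 54.467 mol/min
Reaction term: ξ·ΔH°_rxn = 54.467 × -175 = -9531.7 kJ/min
Sensible, feed 49.7→25 °C: -980.49 kJ/min
Outlet flows (mol/min): A 162.53, O₂ 80.767, B 54.467
Sensible, products 25→156 °C: 5143.1 kJ/min
Q = ΔH = -5369.1 kJ/min = -89.485 kW
Heat removed = 89.485 kW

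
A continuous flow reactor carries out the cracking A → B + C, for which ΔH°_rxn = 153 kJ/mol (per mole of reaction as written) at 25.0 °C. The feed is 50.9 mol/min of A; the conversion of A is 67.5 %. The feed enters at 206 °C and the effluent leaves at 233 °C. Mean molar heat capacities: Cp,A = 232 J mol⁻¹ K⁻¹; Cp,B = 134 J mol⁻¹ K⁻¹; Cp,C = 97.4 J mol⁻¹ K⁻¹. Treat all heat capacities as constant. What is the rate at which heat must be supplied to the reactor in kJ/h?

Q_in = 334000 kJ/h

Extent of reaction ξ = 0.675 × 50.9 = 34.358 mol/min
Reaction term: ξ·ΔH°_rxn = 34.358 × 153 = 5256.7 kJ/min
Sensible, feed 206→25 °C: -2137.4 kJ/min
Outlet flows (mol/min): A 16.542, B 34.358, C 34.358
Sensible, products 25→233 °C: 2451.9 kJ/min
Q = ΔH = 5571.2 kJ/min = 92.854 kW
Heat supplied = 334270 kJ/h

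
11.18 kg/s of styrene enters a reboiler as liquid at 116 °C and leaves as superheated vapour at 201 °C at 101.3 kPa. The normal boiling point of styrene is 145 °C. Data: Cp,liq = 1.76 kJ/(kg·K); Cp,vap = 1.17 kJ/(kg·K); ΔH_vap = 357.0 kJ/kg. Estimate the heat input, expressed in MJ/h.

Q = 19100 MJ/h

liquid 116→145 °C: 51.04 kJ/kg
vaporisation at 145 °C: 357 kJ/kg
vapour 145→201 °C: 65.52 kJ/kg
Δh = 51.04 + 357 + 65.52 = 473.56 kJ/kg
Q = ṁ·Δh = 11.18 kg/s × 473.56 kJ/kg = 5294.4 kJ/s
|Q| = 5294.4 kW = 19060 MJ/h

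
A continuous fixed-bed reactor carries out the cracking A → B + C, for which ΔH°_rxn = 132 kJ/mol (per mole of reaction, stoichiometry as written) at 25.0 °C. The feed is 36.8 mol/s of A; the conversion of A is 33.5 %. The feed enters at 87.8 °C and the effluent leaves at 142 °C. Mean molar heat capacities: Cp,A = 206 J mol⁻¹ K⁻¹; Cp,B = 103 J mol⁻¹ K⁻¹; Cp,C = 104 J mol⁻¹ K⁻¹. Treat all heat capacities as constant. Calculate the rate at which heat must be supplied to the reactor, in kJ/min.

Q_in = 122000 kJ/min

Extent of reaction ξ = 0.335 × 36.8 = 12.328 mol/s
Reaction term: ξ·ΔH°_rxn = 12.328 × 132 = 1627.3 kJ/s
Sensible, feed 87.8→25 °C: -476.07 kJ/s
Outlet flows (mol/s): A 24.472, B 12.328, C 12.328
Sensible, products 25→142 °C: 888.4 kJ/s
Q = ΔH = 2039.6 kJ/s = 2039.6 kW
Heat supplied = 122380 kJ/min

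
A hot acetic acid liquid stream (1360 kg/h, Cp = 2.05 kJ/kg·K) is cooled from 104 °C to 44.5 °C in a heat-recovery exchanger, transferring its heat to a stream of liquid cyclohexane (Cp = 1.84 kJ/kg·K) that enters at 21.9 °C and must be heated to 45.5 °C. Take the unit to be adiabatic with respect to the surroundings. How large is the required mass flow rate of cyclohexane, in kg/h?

Heat released by hot stream: Q = 1360 × 2.05 × (104 − 44.5) = 165890 kJ/h
Energy balance on cold side (adiabatic exchanger): Q = ṁ_c·Cp_c·(T_c,out − T_c,in)
ṁ_c = 165890 / [1.84 × (45.5 − 21.9)] = 3820.1 kg/h

ṁ_c = 3820 kg/h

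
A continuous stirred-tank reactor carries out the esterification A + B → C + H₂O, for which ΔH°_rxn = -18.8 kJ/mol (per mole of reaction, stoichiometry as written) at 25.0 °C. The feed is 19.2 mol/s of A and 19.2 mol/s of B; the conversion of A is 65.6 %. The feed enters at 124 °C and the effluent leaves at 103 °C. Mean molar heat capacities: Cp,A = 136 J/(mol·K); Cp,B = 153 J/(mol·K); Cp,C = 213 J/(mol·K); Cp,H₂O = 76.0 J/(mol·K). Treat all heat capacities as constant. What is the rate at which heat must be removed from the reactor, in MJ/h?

Q_out = 1270 MJ/h

Extent of reaction ξ = 0.656 × 19.2 = 12.595 mol/s
Reaction term: ξ·ΔH°_rxn = 12.595 × -18.8 = -236.79 kJ/s
Sensible, feed 124→25 °C: -549.33 kJ/s
Outlet flows (mol/s): A 6.6048, B 6.6048, C 12.595, H₂O 12.595
Sensible, products 25→103 °C: 432.81 kJ/s
Q = ΔH = -353.31 kJ/s = -353.31 kW
Heat removed = 1271.9 MJ/h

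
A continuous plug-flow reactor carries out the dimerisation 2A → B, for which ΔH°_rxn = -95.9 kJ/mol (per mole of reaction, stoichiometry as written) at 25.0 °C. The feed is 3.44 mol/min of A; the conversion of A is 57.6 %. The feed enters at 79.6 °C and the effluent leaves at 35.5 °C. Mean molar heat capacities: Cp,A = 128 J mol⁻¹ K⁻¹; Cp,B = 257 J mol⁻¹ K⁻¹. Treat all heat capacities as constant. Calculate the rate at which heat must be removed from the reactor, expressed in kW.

Extent of reaction ξ = 0.576 × 3.44 / 2 = 0.99072 mol/min
Reaction term: ξ·ΔH°_rxn = 0.99072 × -95.9 = -95.01 kJ/min
Sensible, feed 79.6→25 °C: -24.041 kJ/min
Outlet flows (mol/min): A 1.4586, B 0.99072
Sensible, products 25→35.5 °C: 4.6338 kJ/min
Q = ΔH = -114.42 kJ/min = -1.907 kW
Heat removed = 1.907 kW

Q_out = 1.91 kW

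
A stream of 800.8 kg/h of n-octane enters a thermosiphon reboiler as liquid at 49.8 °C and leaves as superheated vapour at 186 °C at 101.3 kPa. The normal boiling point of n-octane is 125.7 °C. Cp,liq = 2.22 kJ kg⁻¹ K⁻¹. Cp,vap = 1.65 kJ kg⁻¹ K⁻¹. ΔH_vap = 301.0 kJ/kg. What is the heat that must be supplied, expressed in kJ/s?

liquid 49.8→125.7 °C: 168.5 kJ/kg
vaporisation at 125.7 °C: 301 kJ/kg
vapour 125.7→186 °C: 99.495 kJ/kg
Δh = 168.5 + 301 + 99.495 = 568.99 kJ/kg
Q = ṁ·Δh = 800.8 kg/h × 568.99 kJ/kg = 455650 kJ/h
|Q| = 126.57 kW

Q = 127 kJ/s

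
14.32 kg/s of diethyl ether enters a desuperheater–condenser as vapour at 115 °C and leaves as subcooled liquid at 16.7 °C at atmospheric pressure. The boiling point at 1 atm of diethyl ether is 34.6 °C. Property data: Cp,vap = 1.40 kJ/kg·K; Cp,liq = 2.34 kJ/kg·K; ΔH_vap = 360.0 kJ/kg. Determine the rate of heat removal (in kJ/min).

Q_c = 442000 kJ/min

vapour 115→34.6 °C: -112.56 kJ/kg
condensation at 34.6 °C: -360 kJ/kg
liquid 34.6→16.7 °C: -41.886 kJ/kg
Δh = -112.56 + -360 + -41.886 = -514.45 kJ/kg
Q = ṁ·Δh = 14.32 kg/s × -514.45 kJ/kg = -7366.9 kJ/s
|Q| = 7366.9 kW = 442010 kJ/min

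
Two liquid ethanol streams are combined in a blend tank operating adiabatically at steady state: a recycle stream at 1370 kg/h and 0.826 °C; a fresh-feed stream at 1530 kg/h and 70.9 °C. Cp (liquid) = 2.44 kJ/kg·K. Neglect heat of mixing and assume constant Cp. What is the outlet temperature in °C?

T_out = 37.8 °C

No heat crosses the boundary, so H_out = H_in.
T_out = Σ ṁᵢCp,ᵢTᵢ / Σ ṁᵢCp,ᵢ
      = 267450 / 7076 = 37.796 °C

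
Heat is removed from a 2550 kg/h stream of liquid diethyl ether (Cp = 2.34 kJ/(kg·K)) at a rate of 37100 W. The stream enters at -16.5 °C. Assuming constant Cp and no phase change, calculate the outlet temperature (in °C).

Q = 37100 W = 133560 kJ/h
ΔT = Q/(ṁ·Cp) = 133560/(2550×2.34) = 22.383 K
T_out = -16.5 − 22.383 = -38.883 °C

T_out = -38.9 °C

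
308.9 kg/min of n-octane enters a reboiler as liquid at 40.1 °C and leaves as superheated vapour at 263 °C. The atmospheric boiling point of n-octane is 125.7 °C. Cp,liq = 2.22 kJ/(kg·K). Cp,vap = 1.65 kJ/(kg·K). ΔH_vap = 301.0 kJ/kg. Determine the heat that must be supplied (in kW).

liquid 40.1→125.7 °C: 190.03 kJ/kg
vaporisation at 125.7 °C: 301 kJ/kg
vapour 125.7→263 °C: 226.55 kJ/kg
Δh = 190.03 + 301 + 226.55 = 717.58 kJ/kg
Q = ṁ·Δh = 308.9 kg/min × 717.58 kJ/kg = 221660 kJ/min
|Q| = 3694.3 kW

Q = 3690 kW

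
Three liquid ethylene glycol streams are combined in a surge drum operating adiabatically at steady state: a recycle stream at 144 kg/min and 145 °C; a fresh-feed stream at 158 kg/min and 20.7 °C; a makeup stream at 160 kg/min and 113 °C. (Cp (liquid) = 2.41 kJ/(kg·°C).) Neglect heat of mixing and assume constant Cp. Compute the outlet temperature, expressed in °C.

Adiabatic, steady state ⇒ Σ ṁᵢCp,ᵢ(T_out − Tᵢ) = 0
Σ ṁᵢCp,ᵢTᵢ = 144×2.41×145 + 158×2.41×20.7 + 160×2.41×113 = 101780
Σ ṁᵢCp,ᵢ = 144×2.41 + 158×2.41 + 160×2.41 = 1113.4
T_out = 101780 / 1113.4 = 91.408 °C

T_out = 91.4 °C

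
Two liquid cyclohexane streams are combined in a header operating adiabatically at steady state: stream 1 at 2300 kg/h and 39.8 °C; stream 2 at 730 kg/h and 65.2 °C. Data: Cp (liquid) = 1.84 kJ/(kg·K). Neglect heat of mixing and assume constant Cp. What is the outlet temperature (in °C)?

Adiabatic, steady state ⇒ Σ ṁᵢCp,ᵢ(T_out − Tᵢ) = 0
T_out = Σ ṁᵢCp,ᵢTᵢ / Σ ṁᵢCp,ᵢ
      = 256010 / 5575.2 = 45.919 °C

T_out = 45.9 °C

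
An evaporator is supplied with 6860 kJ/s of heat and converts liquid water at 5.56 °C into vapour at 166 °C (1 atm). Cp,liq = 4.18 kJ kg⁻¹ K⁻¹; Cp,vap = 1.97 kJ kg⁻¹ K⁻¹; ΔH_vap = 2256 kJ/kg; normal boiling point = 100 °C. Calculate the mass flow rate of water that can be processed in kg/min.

ṁ = 148 kg/min

Δh = 4.18×(100−5.56) + 2256 + 1.97×(166−100) = 2780.8 kJ/kg
Q = 6860 kJ/s = 6860 kJ/s = 411600 kJ/min
ṁ = Q/Δh = 411600 / 2780.8 = 148.02 kg/min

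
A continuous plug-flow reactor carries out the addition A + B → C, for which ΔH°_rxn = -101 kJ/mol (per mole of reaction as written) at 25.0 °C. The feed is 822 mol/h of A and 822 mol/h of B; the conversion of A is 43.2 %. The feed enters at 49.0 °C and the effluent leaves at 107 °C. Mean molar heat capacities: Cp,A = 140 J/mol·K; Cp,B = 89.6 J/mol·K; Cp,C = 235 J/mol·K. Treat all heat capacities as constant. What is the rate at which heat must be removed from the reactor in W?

Extent of reaction ξ = 0.432 × 822 = 355.1 mol/h
Reaction term: ξ·ΔH°_rxn = 355.1 × -101 = -35866 kJ/h
Sensible, feed 49.0→25 °C: -4529.5 kJ/h
Outlet flows (mol/h): A 466.9, B 466.9, C 355.1
Sensible, products 25→107 °C: 15633 kJ/h
Q = ΔH = -24762 kJ/h = -6.8783 kW
Heat removed = 6878.3 W

Q_out = 6880 W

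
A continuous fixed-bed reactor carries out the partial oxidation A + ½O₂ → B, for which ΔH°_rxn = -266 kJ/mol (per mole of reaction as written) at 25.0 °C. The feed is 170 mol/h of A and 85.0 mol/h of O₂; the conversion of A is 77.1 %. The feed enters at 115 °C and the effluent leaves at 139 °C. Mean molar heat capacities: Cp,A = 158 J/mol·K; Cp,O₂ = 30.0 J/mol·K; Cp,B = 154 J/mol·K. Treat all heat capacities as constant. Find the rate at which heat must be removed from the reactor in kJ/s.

Q_out = 9.57 kJ/s

Extent of reaction ξ = 0.771 × 170 = 131.07 mol/h
Reaction term: ξ·ΔH°_rxn = 131.07 × -266 = -34865 kJ/h
Sensible, feed 115→25 °C: -2646.9 kJ/h
Outlet flows (mol/h): A 38.93, O₂ 19.465, B 131.07
Sensible, products 25→139 °C: 3068.8 kJ/h
Q = ΔH = -34443 kJ/h = -9.5674 kW
Heat removed = 9.5674 kJ/s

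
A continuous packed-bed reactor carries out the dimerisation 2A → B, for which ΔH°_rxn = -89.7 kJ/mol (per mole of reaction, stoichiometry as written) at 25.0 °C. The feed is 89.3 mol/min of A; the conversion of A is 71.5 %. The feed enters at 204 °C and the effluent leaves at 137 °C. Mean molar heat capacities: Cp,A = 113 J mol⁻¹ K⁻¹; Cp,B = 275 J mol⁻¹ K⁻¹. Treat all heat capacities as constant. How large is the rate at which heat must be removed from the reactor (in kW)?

Extent of reaction ξ = 0.715 × 89.3 / 2 = 31.925 mol/min
Reaction term: ξ·ΔH°_rxn = 31.925 × -89.7 = -2863.7 kJ/min
Sensible, feed 204→25 °C: -1806.3 kJ/min
Outlet flows (mol/min): A 25.451, B 31.925
Sensible, products 25→137 °C: 1305.4 kJ/min
Q = ΔH = -3364.5 kJ/min = -56.076 kW
Heat removed = 56.076 kW

Q_out = 56.1 kW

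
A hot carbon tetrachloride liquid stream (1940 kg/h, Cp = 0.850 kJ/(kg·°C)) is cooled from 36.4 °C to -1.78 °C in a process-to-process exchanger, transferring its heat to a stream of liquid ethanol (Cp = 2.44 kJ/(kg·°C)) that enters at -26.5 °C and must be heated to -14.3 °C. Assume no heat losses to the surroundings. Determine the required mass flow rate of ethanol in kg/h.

ṁ_c = 2110 kg/h

Heat released by hot stream: Q = 1940 × 0.850 × (36.4 − -1.78) = 62959 kJ/h
Energy balance on cold side (adiabatic exchanger): Q = ṁ_c·Cp_c·(T_c,out − T_c,in)
ṁ_c = 62959 / [2.44 × (-14.3 − -26.5)] = 2115 kg/h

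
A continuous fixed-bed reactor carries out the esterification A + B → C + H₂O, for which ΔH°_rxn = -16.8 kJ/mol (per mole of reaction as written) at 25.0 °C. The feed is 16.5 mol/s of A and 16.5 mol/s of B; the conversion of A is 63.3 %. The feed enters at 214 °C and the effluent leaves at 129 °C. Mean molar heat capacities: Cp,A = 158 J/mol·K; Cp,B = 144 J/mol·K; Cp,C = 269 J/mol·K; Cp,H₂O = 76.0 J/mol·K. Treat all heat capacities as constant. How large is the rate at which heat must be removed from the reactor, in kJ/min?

Q_out = 33100 kJ/min

Extent of reaction ξ = 0.633 × 16.5 = 10.444 mol/s
Reaction term: ξ·ΔH°_rxn = 10.444 × -16.8 = -175.47 kJ/s
Sensible, feed 214→25 °C: -941.79 kJ/s
Outlet flows (mol/s): A 6.0555, B 6.0555, C 10.444, H₂O 10.444
Sensible, products 25→129 °C: 564.94 kJ/s
Q = ΔH = -552.31 kJ/s = -552.31 kW
Heat removed = 33139 kJ/min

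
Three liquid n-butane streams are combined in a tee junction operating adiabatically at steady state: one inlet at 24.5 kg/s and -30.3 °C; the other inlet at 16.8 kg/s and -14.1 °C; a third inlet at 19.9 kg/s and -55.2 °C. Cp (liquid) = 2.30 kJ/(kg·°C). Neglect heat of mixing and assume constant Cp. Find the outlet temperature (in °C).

No heat crosses the boundary, so H_out = H_in.
Σ ṁᵢCp,ᵢTᵢ = 24.5×2.30×-30.3 + 16.8×2.30×-14.1 + 19.9×2.30×-55.2 = -4778.7
Σ ṁᵢCp,ᵢ = 24.5×2.30 + 16.8×2.30 + 19.9×2.30 = 140.76
T_out = -4778.7 / 140.76 = -33.95 °C

T_out = -33.9 °C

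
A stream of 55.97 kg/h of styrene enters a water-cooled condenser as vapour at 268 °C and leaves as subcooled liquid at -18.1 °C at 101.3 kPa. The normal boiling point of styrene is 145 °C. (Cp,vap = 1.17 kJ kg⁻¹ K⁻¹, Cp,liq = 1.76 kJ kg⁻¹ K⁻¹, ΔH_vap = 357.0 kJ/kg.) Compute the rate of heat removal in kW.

vapour 268→145 °C: -143.91 kJ/kg
condensation at 145 °C: -357 kJ/kg
liquid 145→-18.1 °C: -287.06 kJ/kg
Δh = -143.91 + -357 + -287.06 = -787.97 kJ/kg
Q = ṁ·Δh = 55.97 kg/h × -787.97 kJ/kg = -44102 kJ/h
|Q| = 12.251 kW

Q_c = 12.3 kW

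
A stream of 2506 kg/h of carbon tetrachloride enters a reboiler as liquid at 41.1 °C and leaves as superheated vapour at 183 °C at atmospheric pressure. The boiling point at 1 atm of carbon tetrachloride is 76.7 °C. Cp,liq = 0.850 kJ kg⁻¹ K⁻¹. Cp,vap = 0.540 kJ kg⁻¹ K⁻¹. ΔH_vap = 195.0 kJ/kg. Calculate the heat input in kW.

Q = 197 kW

liquid 41.1→76.7 °C: 30.26 kJ/kg
vaporisation at 76.7 °C: 195 kJ/kg
vapour 76.7→183 °C: 57.402 kJ/kg
Δh = 30.26 + 195 + 57.402 = 282.66 kJ/kg
Q = ṁ·Δh = 2506 kg/h × 282.66 kJ/kg = 708350 kJ/h
|Q| = 196.76 kW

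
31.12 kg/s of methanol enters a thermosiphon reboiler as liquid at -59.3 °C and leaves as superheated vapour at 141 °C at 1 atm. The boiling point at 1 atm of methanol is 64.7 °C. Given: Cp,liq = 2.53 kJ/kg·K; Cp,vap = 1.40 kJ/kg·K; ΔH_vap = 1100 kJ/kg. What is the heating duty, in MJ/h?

Q = 170000 MJ/h

liquid -59.3→64.7 °C: 313.72 kJ/kg
vaporisation at 64.7 °C: 1100 kJ/kg
vapour 64.7→141 °C: 106.82 kJ/kg
Δh = 313.72 + 1100 + 106.82 = 1520.5 kJ/kg
Q = ṁ·Δh = 31.12 kg/s × 1520.5 kJ/kg = 47319 kJ/s
|Q| = 47319 kW = 170350 MJ/h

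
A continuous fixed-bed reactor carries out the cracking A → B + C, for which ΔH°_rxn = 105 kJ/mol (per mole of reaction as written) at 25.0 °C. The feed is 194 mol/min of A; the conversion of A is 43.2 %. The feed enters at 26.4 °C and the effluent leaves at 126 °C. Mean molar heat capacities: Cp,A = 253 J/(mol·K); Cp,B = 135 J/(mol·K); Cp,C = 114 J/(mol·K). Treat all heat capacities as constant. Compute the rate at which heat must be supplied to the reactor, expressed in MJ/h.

Q_in = 819 MJ/h

Extent of reaction ξ = 0.432 × 194 = 83.808 mol/min
Reaction term: ξ·ΔH°_rxn = 83.808 × 105 = 8799.8 kJ/min
Sensible, feed 26.4→25 °C: -68.715 kJ/min
Outlet flows (mol/min): A 110.19, B 83.808, C 83.808
Sensible, products 25→126 °C: 4923.4 kJ/min
Q = ΔH = 13655 kJ/min = 227.58 kW
Heat supplied = 819.27 MJ/h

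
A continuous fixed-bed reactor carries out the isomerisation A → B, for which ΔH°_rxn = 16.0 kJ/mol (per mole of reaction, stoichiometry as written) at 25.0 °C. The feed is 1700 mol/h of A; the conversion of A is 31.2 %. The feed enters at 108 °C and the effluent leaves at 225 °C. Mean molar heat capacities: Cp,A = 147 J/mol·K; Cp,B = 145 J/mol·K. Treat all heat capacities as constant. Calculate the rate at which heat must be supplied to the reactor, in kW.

Extent of reaction ξ = 0.312 × 1700 = 530.4 mol/h
Reaction term: ξ·ΔH°_rxn = 530.4 × 16.0 = 8486.4 kJ/h
Sensible, feed 108→25 °C: -20742 kJ/h
Outlet flows (mol/h): A 1169.6, B 530.4
Sensible, products 25→225 °C: 49768 kJ/h
Q = ΔH = 37513 kJ/h = 10.42 kW
Heat supplied = 10.42 kW

Q_in = 10.4 kW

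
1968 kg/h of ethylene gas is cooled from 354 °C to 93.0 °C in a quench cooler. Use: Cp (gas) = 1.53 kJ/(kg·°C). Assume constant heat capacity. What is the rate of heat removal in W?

Q = ṁ·Cp·ΔT = 1968 × 1.53 × (93.0 − 354) = -785880 kJ/h
Converting: 785880 / 3600 s = 218.3 kW
Cooling duty = 218300 W

Q_c = 218000 W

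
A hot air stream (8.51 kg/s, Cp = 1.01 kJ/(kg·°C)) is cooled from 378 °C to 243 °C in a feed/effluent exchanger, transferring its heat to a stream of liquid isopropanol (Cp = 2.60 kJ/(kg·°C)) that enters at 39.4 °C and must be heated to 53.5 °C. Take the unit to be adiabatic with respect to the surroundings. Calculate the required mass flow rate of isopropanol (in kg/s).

Heat released by hot stream: Q = 8.51 × 1.01 × (378 − 243) = 1160.3 kJ/s
Energy balance on cold side (adiabatic exchanger): Q = ṁ_c·Cp_c·(T_c,out − T_c,in)
ṁ_c = 1160.3 / [2.60 × (53.5 − 39.4)] = 31.651 kg/s

ṁ_c = 31.7 kg/s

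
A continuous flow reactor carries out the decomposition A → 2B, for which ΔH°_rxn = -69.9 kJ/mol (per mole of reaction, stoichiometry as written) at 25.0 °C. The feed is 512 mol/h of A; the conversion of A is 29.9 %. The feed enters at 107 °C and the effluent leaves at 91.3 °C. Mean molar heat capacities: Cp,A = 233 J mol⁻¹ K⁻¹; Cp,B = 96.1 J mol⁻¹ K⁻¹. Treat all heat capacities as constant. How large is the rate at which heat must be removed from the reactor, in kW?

Q_out = 3.61 kW

Extent of reaction ξ = 0.299 × 512 = 153.09 mol/h
Reaction term: ξ·ΔH°_rxn = 153.09 × -69.9 = -10701 kJ/h
Sensible, feed 107→25 °C: -9782.3 kJ/h
Outlet flows (mol/h): A 358.91, B 306.18
Sensible, products 25→91.3 °C: 7495.2 kJ/h
Q = ΔH = -12988 kJ/h = -3.6078 kW
Heat removed = 3.6078 kW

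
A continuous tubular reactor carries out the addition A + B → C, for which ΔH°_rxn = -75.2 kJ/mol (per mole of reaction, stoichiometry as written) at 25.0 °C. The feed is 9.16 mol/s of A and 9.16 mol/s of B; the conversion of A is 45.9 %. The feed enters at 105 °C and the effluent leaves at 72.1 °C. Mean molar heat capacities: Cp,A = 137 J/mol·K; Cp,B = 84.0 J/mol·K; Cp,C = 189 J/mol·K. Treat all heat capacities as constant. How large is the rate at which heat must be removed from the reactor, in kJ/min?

Extent of reaction ξ = 0.459 × 9.16 = 4.2044 mol/s
Reaction term: ξ·ΔH°_rxn = 4.2044 × -75.2 = -316.17 kJ/s
Sensible, feed 105→25 °C: -161.95 kJ/s
Outlet flows (mol/s): A 4.9556, B 4.9556, C 4.2044
Sensible, products 25→72.1 °C: 89.01 kJ/s
Q = ΔH = -389.11 kJ/s = -389.11 kW
Heat removed = 23347 kJ/min

Q_out = 23300 kJ/min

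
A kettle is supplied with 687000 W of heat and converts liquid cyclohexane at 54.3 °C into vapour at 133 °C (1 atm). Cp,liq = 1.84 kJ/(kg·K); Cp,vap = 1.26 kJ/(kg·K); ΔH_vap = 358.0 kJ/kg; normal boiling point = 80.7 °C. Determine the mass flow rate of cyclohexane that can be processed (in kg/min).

ṁ = 87.2 kg/min

Δh = 1.84×(80.7−54.3) + 358.0 + 1.26×(133−80.7) = 472.47 kJ/kg
Q = 687000 W = 687 kJ/s = 41220 kJ/min
ṁ = Q/Δh = 41220 / 472.47 = 87.243 kg/min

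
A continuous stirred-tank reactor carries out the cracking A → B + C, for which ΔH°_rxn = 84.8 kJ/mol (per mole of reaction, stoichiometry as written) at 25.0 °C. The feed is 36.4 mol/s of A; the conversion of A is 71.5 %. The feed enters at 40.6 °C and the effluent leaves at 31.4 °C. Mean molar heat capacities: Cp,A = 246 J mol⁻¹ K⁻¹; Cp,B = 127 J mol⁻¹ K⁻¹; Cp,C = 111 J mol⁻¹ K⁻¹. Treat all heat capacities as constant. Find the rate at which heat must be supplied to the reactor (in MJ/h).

Extent of reaction ξ = 0.715 × 36.4 = 26.026 mol/s
Reaction term: ξ·ΔH°_rxn = 26.026 × 84.8 = 2207 kJ/s
Sensible, feed 40.6→25 °C: -139.69 kJ/s
Outlet flows (mol/s): A 10.374, B 26.026, C 26.026
Sensible, products 25→31.4 °C: 55.976 kJ/s
Q = ΔH = 2123.3 kJ/s = 2123.3 kW
Heat supplied = 7643.9 MJ/h

Q_in = 7640 MJ/h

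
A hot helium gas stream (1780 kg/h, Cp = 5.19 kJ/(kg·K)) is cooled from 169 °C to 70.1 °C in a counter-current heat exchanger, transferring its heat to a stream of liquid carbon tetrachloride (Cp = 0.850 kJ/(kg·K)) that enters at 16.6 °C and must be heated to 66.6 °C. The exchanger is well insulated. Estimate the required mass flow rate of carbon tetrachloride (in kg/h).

ṁ_c = 21500 kg/h

Heat released by hot stream: Q = 1780 × 5.19 × (169 − 70.1) = 913660 kJ/h
Energy balance on cold side (adiabatic exchanger): Q = ṁ_c·Cp_c·(T_c,out − T_c,in)
ṁ_c = 913660 / [0.850 × (66.6 − 16.6)] = 21498 kg/h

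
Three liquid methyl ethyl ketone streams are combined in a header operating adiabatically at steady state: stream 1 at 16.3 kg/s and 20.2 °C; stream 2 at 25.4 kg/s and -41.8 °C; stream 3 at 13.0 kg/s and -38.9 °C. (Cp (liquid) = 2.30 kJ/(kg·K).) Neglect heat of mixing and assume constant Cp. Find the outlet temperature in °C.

T_out = -22.6 °C

No heat crosses the boundary, so H_out = H_in.
T_out = Σ ṁᵢCp,ᵢTᵢ / Σ ṁᵢCp,ᵢ
      = -2847.8 / 125.81 = -22.635 °C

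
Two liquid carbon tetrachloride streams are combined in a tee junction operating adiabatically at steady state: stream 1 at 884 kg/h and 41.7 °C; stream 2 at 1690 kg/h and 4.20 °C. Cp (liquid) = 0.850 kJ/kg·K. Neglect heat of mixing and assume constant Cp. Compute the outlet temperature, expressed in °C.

Energy balance with Q = 0: Σ ṁᵢCp,ᵢ(T_out − Tᵢ) = 0
T_out = Σ ṁᵢCp,ᵢTᵢ / Σ ṁᵢCp,ᵢ
      = 37367 / 2187.9 = 17.079 °C

T_out = 17.1 °C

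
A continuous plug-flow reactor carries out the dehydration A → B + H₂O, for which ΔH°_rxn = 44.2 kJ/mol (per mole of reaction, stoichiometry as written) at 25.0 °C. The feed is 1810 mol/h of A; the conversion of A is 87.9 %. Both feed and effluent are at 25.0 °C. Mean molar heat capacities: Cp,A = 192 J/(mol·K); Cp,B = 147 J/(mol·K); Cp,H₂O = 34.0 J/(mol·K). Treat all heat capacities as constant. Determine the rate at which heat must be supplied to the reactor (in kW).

Extent of reaction ξ = 0.879 × 1810 = 1591 mol/h
Reaction term: ξ·ΔH°_rxn = 1591 × 44.2 = 70322 kJ/h
Q = ΔH = 70322 kJ/h = 19.534 kW
Heat supplied = 19.534 kW

Q_in = 19.5 kW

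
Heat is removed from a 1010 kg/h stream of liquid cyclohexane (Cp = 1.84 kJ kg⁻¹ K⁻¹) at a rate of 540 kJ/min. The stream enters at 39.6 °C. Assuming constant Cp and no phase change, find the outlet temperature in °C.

Q = 540 kJ/min = 32400 kJ/h
ΔT = Q/(ṁ·Cp) = 32400/(1010×1.84) = 17.434 K
T_out = 39.6 − 17.434 = 22.166 °C

T_out = 22.2 °C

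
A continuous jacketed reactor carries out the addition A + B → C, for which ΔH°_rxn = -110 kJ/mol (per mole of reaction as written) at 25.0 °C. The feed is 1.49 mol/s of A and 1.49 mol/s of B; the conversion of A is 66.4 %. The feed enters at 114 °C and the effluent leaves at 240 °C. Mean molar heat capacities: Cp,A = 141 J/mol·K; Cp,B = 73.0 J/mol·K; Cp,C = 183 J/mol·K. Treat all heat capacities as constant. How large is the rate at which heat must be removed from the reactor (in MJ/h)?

Extent of reaction ξ = 0.664 × 1.49 = 0.98936 mol/s
Reaction term: ξ·ΔH°_rxn = 0.98936 × -110 = -108.83 kJ/s
Sensible, feed 114→25 °C: -28.379 kJ/s
Outlet flows (mol/s): A 0.50064, B 0.50064, C 0.98936
Sensible, products 25→240 °C: 61.961 kJ/s
Q = ΔH = -75.247 kJ/s = -75.247 kW
Heat removed = 270.89 MJ/h

Q_out = 271 MJ/h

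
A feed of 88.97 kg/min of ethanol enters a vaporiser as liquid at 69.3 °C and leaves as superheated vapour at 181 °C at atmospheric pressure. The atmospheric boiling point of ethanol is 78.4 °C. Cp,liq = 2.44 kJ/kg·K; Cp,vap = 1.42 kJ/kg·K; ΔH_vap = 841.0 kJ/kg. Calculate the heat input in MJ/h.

liquid 69.3→78.4 °C: 22.204 kJ/kg
vaporisation at 78.4 °C: 841 kJ/kg
vapour 78.4→181 °C: 145.69 kJ/kg
Δh = 22.204 + 841 + 145.69 = 1008.9 kJ/kg
Q = ṁ·Δh = 88.97 kg/min × 1008.9 kJ/kg = 89761 kJ/min
|Q| = 1496 kW = 5385.7 MJ/h

Q = 5390 MJ/h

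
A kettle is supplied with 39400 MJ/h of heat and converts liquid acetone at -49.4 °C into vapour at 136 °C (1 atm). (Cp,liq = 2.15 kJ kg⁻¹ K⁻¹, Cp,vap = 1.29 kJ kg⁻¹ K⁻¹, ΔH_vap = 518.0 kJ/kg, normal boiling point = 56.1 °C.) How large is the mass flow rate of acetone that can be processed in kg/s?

Δh = 2.15×(56.1−-49.4) + 518.0 + 1.29×(136−56.1) = 847.9 kJ/kg
Q = 39400 MJ/h = 10944 kJ/s = 10944 kJ/s
ṁ = Q/Δh = 10944 / 847.9 = 12.908 kg/s

ṁ = 12.9 kg/s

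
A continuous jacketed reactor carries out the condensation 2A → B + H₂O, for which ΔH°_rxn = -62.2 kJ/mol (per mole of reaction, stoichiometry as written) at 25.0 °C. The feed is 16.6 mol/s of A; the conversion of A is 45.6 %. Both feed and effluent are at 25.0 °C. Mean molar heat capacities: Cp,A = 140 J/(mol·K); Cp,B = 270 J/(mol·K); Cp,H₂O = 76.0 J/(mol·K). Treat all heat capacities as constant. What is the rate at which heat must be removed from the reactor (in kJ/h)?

Extent of reaction ξ = 0.456 × 16.6 / 2 = 3.7848 mol/s
Reaction term: ξ·ΔH°_rxn = 3.7848 × -62.2 = -235.41 kJ/s
Q = ΔH = -235.41 kJ/s = -235.41 kW
Heat removed = 847490 kJ/h

Q_out = 847000 kJ/h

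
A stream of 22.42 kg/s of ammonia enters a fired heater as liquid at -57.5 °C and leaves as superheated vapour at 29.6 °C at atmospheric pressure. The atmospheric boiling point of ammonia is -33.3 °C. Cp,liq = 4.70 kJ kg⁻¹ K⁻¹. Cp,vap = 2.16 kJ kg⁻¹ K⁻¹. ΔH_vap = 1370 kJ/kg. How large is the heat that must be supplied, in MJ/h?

liquid -57.5→-33.3 °C: 113.74 kJ/kg
vaporisation at -33.3 °C: 1370 kJ/kg
vapour -33.3→29.6 °C: 135.86 kJ/kg
Δh = 113.74 + 1370 + 135.86 = 1619.6 kJ/kg
Q = ṁ·Δh = 22.42 kg/s × 1619.6 kJ/kg = 36312 kJ/s
|Q| = 36312 kW = 130720 MJ/h

Q = 131000 MJ/h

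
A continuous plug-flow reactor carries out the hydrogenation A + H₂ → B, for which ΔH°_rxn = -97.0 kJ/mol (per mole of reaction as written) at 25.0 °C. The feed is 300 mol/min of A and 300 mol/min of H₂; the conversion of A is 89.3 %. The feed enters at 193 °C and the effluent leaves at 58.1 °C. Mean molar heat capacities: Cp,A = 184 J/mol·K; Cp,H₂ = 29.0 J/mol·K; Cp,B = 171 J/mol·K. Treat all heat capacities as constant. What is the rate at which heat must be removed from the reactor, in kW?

Q_out = 583 kW

Extent of reaction ξ = 0.893 × 300 = 267.9 mol/min
Reaction term: ξ·ΔH°_rxn = 267.9 × -97.0 = -25986 kJ/min
Sensible, feed 193→25 °C: -10735 kJ/min
Outlet flows (mol/min): A 32.1, H₂ 32.1, B 267.9
Sensible, products 25→58.1 °C: 1742.7 kJ/min
Q = ΔH = -34979 kJ/min = -582.98 kW
Heat removed = 582.98 kW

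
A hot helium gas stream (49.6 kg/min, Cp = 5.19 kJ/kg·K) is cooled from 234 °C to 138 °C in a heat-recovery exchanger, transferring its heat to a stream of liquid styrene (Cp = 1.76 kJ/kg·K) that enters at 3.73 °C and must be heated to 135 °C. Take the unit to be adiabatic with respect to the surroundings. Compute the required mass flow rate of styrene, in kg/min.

ṁ_c = 107 kg/min

Heat released by hot stream: Q = 49.6 × 5.19 × (234 − 138) = 24713 kJ/min
Energy balance on cold side (adiabatic exchanger): Q = ṁ_c·Cp_c·(T_c,out − T_c,in)
ṁ_c = 24713 / [1.76 × (135 − 3.73)] = 106.97 kg/min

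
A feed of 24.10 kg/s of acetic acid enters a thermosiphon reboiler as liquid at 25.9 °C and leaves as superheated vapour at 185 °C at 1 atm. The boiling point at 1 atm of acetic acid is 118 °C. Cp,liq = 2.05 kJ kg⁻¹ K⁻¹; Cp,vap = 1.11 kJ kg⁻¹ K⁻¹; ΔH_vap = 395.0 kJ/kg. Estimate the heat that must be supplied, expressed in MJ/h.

liquid 25.9→118 °C: 188.8 kJ/kg
vaporisation at 118 °C: 395 kJ/kg
vapour 118→185 °C: 74.37 kJ/kg
Δh = 188.8 + 395 + 74.37 = 658.17 kJ/kg
Q = ṁ·Δh = 24.10 kg/s × 658.17 kJ/kg = 15862 kJ/s
|Q| = 15862 kW = 57103 MJ/h

Q = 57100 MJ/h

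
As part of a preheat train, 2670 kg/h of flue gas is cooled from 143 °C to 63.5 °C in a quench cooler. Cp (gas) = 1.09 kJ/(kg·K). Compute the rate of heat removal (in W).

Q_c = 64300 W

Q = ṁ·Cp·ΔT = 2670 × 1.09 × (63.5 − 143) = -231370 kJ/h
Converting: 231370 / 3600 s = 64.269 kW
Cooling duty = 64269 W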